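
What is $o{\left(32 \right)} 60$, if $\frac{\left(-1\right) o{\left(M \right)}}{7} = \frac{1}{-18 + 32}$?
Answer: $-30$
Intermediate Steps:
$o{\left(M \right)} = - \frac{1}{2}$ ($o{\left(M \right)} = - \frac{7}{-18 + 32} = - \frac{7}{14} = \left(-7\right) \frac{1}{14} = - \frac{1}{2}$)
$o{\left(32 \right)} 60 = \left(- \frac{1}{2}\right) 60 = -30$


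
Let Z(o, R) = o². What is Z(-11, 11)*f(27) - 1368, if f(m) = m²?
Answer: 86841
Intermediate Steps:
Z(-11, 11)*f(27) - 1368 = (-11)²*27² - 1368 = 121*729 - 1368 = 88209 - 1368 = 86841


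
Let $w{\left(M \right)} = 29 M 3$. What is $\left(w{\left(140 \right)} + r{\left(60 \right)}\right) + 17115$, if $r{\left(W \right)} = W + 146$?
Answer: $29501$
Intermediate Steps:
$r{\left(W \right)} = 146 + W$
$w{\left(M \right)} = 87 M$ ($w{\left(M \right)} = 29 \cdot 3 M = 87 M$)
$\left(w{\left(140 \right)} + r{\left(60 \right)}\right) + 17115 = \left(87 \cdot 140 + \left(146 + 60\right)\right) + 17115 = \left(12180 + 206\right) + 17115 = 12386 + 17115 = 29501$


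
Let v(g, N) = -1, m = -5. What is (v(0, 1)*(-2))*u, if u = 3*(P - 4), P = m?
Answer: -54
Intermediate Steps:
P = -5
u = -27 (u = 3*(-5 - 4) = 3*(-9) = -27)
(v(0, 1)*(-2))*u = -1*(-2)*(-27) = 2*(-27) = -54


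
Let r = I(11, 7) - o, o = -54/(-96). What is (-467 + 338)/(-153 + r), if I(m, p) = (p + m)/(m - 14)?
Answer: 688/851 ≈ 0.80846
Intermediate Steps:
I(m, p) = (m + p)/(-14 + m)
o = 9/16 (o = -54*(-1/96) = 9/16 ≈ 0.56250)
r = -105/16 (r = (11 + 7)/(-14 + 11) - 1*9/16 = 18/(-3) - 9/16 = -1/3*18 - 9/16 = -6 - 9/16 = -105/16 ≈ -6.5625)
(-467 + 338)/(-153 + r) = (-467 + 338)/(-153 - 105/16) = -129/(-2553/16) = -129*(-16/2553) = 688/851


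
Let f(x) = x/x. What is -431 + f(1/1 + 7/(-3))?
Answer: -430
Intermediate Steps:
f(x) = 1
-431 + f(1/1 + 7/(-3)) = -431 + 1 = -430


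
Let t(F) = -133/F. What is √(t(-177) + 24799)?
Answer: 2*√194237853/177 ≈ 157.48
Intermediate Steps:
√(t(-177) + 24799) = √(-133/(-177) + 24799) = √(-133*(-1/177) + 24799) = √(133/177 + 24799) = √(4389556/177) = 2*√194237853/177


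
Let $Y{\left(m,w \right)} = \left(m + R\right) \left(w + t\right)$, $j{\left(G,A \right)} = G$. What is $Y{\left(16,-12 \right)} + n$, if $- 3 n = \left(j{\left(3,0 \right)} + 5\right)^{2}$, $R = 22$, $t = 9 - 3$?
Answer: $- \frac{748}{3} \approx -249.33$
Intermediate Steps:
$t = 6$
$Y{\left(m,w \right)} = \left(6 + w\right) \left(22 + m\right)$ ($Y{\left(m,w \right)} = \left(m + 22\right) \left(w + 6\right) = \left(22 + m\right) \left(6 + w\right) = \left(6 + w\right) \left(22 + m\right)$)
$n = - \frac{64}{3}$ ($n = - \frac{\left(3 + 5\right)^{2}}{3} = - \frac{8^{2}}{3} = \left(- \frac{1}{3}\right) 64 = - \frac{64}{3} \approx -21.333$)
$Y{\left(16,-12 \right)} + n = \left(132 + 6 \cdot 16 + 22 \left(-12\right) + 16 \left(-12\right)\right) - \frac{64}{3} = \left(132 + 96 - 264 - 192\right) - \frac{64}{3} = -228 - \frac{64}{3} = - \frac{748}{3}$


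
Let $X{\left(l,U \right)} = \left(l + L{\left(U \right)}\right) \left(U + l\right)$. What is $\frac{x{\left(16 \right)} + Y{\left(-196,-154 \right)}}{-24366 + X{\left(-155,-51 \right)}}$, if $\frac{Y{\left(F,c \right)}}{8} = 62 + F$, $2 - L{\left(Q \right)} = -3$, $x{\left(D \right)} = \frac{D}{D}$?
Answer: $- \frac{119}{726} \approx -0.16391$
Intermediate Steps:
$x{\left(D \right)} = 1$
$L{\left(Q \right)} = 5$ ($L{\left(Q \right)} = 2 - -3 = 2 + 3 = 5$)
$X{\left(l,U \right)} = \left(5 + l\right) \left(U + l\right)$ ($X{\left(l,U \right)} = \left(l + 5\right) \left(U + l\right) = \left(5 + l\right) \left(U + l\right)$)
$Y{\left(F,c \right)} = 496 + 8 F$ ($Y{\left(F,c \right)} = 8 \left(62 + F\right) = 496 + 8 F$)
$\frac{x{\left(16 \right)} + Y{\left(-196,-154 \right)}}{-24366 + X{\left(-155,-51 \right)}} = \frac{1 + \left(496 + 8 \left(-196\right)\right)}{-24366 + \left(\left(-155\right)^{2} + 5 \left(-51\right) + 5 \left(-155\right) - -7905\right)} = \frac{1 + \left(496 - 1568\right)}{-24366 + \left(24025 - 255 - 775 + 7905\right)} = \frac{1 - 1072}{-24366 + 30900} = - \frac{1071}{6534} = \left(-1071\right) \frac{1}{6534} = - \frac{119}{726}$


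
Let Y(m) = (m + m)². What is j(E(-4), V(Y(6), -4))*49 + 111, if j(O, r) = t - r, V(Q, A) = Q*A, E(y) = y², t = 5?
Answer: 28580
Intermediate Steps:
Y(m) = 4*m² (Y(m) = (2*m)² = 4*m²)
V(Q, A) = A*Q
j(O, r) = 5 - r
j(E(-4), V(Y(6), -4))*49 + 111 = (5 - (-4)*4*6²)*49 + 111 = (5 - (-4)*4*36)*49 + 111 = (5 - (-4)*144)*49 + 111 = (5 - 1*(-576))*49 + 111 = (5 + 576)*49 + 111 = 581*49 + 111 = 28469 + 111 = 28580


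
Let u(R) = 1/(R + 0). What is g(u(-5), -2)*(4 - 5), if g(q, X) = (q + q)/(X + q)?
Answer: -2/11 ≈ -0.18182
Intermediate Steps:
u(R) = 1/R
g(q, X) = 2*q/(X + q) (g(q, X) = (2*q)/(X + q) = 2*q/(X + q))
g(u(-5), -2)*(4 - 5) = (2/(-5*(-2 + 1/(-5))))*(4 - 5) = (2*(-⅕)/(-2 - ⅕))*(-1) = (2*(-⅕)/(-11/5))*(-1) = (2*(-⅕)*(-5/11))*(-1) = (2/11)*(-1) = -2/11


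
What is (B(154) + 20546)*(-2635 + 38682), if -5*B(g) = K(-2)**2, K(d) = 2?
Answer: 3702964122/5 ≈ 7.4059e+8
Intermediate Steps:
B(g) = -4/5 (B(g) = -1/5*2**2 = -1/5*4 = -4/5)
(B(154) + 20546)*(-2635 + 38682) = (-4/5 + 20546)*(-2635 + 38682) = (102726/5)*36047 = 3702964122/5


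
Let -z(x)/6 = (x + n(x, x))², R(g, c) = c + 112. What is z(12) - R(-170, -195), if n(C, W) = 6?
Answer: -1861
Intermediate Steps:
R(g, c) = 112 + c
z(x) = -6*(6 + x)² (z(x) = -6*(x + 6)² = -6*(6 + x)²)
z(12) - R(-170, -195) = -6*(6 + 12)² - (112 - 195) = -6*18² - 1*(-83) = -6*324 + 83 = -1944 + 83 = -1861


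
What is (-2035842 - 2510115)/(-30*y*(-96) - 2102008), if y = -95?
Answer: 4545957/2375608 ≈ 1.9136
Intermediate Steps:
(-2035842 - 2510115)/(-30*y*(-96) - 2102008) = (-2035842 - 2510115)/(-30*(-95)*(-96) - 2102008) = -4545957/(2850*(-96) - 2102008) = -4545957/(-273600 - 2102008) = -4545957/(-2375608) = -4545957*(-1/2375608) = 4545957/2375608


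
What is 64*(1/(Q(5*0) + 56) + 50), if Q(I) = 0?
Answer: 22408/7 ≈ 3201.1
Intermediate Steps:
64*(1/(Q(5*0) + 56) + 50) = 64*(1/(0 + 56) + 50) = 64*(1/56 + 50) = 64*(2801/56) = 22408/7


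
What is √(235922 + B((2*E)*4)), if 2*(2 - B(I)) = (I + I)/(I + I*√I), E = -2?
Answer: √(68182019 + 68*I)/17 ≈ 485.72 + 0.00024221*I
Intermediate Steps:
B(I) = 2 - I/(I + I^(3/2)) (B(I) = 2 - (I + I)/(2*(I + I*√I)) = 2 - 2*I/(2*(I + I^(3/2))) = 2 - I/(I + I^(3/2)))
√(235922 + B((2*E)*4)) = √(235922 + ((2*(-2))*4 + 2*((2*(-2))*4)^(3/2))/((2*(-2))*4 + ((2*(-2))*4)^(3/2))) = √(235922 + (-4*4 + 2*(-4*4)^(3/2))/(-4*4 + (-4*4)^(3/2))) = √(235922 + (-16 + 2*(-16)^(3/2))/(-16 + (-16)^(3/2))) = √(235922 + (-16 + 2*(-64*I))/(-16 - 64*I)) = √(235922 + ((-16 + 64*I)/4352)*(-16 - 128*I)) = √(235922 + (-16 - 128*I)*(-16 + 64*I)/4352)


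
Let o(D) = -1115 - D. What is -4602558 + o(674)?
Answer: -4604347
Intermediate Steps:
-4602558 + o(674) = -4602558 + (-1115 - 1*674) = -4602558 + (-1115 - 674) = -4602558 - 1789 = -4604347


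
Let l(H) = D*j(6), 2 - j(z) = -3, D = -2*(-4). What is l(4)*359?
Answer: 14360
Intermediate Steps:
D = 8
j(z) = 5 (j(z) = 2 - 1*(-3) = 2 + 3 = 5)
l(H) = 40 (l(H) = 8*5 = 40)
l(4)*359 = 40*359 = 14360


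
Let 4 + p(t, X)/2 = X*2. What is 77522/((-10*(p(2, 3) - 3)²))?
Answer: -38761/5 ≈ -7752.2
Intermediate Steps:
p(t, X) = -8 + 4*X (p(t, X) = -8 + 2*(X*2) = -8 + 2*(2*X) = -8 + 4*X)
77522/((-10*(p(2, 3) - 3)²)) = 77522/((-10*((-8 + 4*3) - 3)²)) = 77522/((-10*((-8 + 12) - 3)²)) = 77522/((-10*(4 - 3)²)) = 77522/((-10*1²)) = 77522/((-10*1)) = 77522/(-10) = 77522*(-⅒) = -38761/5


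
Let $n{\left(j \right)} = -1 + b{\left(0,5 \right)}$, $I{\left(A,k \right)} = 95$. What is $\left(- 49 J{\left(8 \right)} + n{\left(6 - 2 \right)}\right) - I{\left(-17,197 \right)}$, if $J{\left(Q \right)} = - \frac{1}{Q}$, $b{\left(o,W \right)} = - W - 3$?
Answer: $- \frac{783}{8} \approx -97.875$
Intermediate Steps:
$b{\left(o,W \right)} = -3 - W$
$n{\left(j \right)} = -9$ ($n{\left(j \right)} = -1 - 8 = -9$)
$\left(- 49 J{\left(8 \right)} + n{\left(6 - 2 \right)}\right) - I{\left(-17,197 \right)} = \left(- 49 \left(- \frac{1}{8}\right) - 9\right) - 95 = \left(- 49 \left(\left(-1\right) \frac{1}{8}\right) - 9\right) - 95 = \left(\left(-49\right) \left(- \frac{1}{8}\right) - 9\right) - 95 = \left(\frac{49}{8} - 9\right) - 95 = - \frac{23}{8} - 95 = - \frac{783}{8}$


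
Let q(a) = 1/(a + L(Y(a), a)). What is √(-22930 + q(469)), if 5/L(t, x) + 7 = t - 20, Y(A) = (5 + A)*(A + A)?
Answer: I*√39876710329397530822/41702074 ≈ 151.43*I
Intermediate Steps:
Y(A) = 2*A*(5 + A) (Y(A) = (5 + A)*(2*A) = 2*A*(5 + A))
L(t, x) = 5/(-27 + t) (L(t, x) = 5/(-7 + (t - 20)) = 5/(-7 + (-20 + t)) = 5/(-27 + t))
q(a) = 1/(a + 5/(-27 + 2*a*(5 + a)))
√(-22930 + q(469)) = √(-22930 + (-27 + 2*469*(5 + 469))/(5 + 469*(-27 + 2*469*(5 + 469)))) = √(-22930 + (-27 + 2*469*474)/(5 + 469*(-27 + 2*469*474))) = √(-22930 + (-27 + 444612)/(5 + 469*(-27 + 444612))) = √(-22930 + 444585/(5 + 469*444585)) = √(-22930 + 444585/(5 + 208510365)) = √(-22930 + 444585/208510370) = √(-22930 + (1/208510370)*444585) = √(-22930 + 88917/41702074) = √(-956228467903/41702074) = I*√39876710329397530822/41702074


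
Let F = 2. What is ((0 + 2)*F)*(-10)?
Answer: -40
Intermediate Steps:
((0 + 2)*F)*(-10) = ((0 + 2)*2)*(-10) = (2*2)*(-10) = 4*(-10) = -40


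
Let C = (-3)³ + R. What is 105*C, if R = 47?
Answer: 2100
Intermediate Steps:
C = 20 (C = (-3)³ + 47 = -27 + 47 = 20)
105*C = 105*20 = 2100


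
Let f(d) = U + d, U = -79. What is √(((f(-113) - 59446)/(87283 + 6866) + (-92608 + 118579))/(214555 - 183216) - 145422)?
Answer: I*√1162522723022460752799/89410167 ≈ 381.34*I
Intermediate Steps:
f(d) = -79 + d
√(((f(-113) - 59446)/(87283 + 6866) + (-92608 + 118579))/(214555 - 183216) - 145422) = √((((-79 - 113) - 59446)/(87283 + 6866) + (-92608 + 118579))/(214555 - 183216) - 145422) = √(((-192 - 59446)/94149 + 25971)/31339 - 145422) = √((-59638*1/94149 + 25971)*(1/31339) - 145422) = √((-59638/94149 + 25971)*(1/31339) - 145422) = √((2445084041/94149)*(1/31339) - 145422) = √(2445084041/2950535511 - 145422) = √(-429070329996601/2950535511) = I*√1162522723022460752799/89410167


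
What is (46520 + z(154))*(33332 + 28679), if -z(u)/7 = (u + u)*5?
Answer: 2216273140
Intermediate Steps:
z(u) = -70*u (z(u) = -7*(u + u)*5 = -7*2*u*5 = -70*u)
(46520 + z(154))*(33332 + 28679) = (46520 - 70*154)*(33332 + 28679) = (46520 - 10780)*62011 = 35740*62011 = 2216273140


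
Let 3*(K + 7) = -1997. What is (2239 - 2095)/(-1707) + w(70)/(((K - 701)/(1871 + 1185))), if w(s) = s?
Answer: -365359248/2344849 ≈ -155.81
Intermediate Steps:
K = -2018/3 (K = -7 + (⅓)*(-1997) = -7 - 1997/3 = -2018/3 ≈ -672.67)
(2239 - 2095)/(-1707) + w(70)/(((K - 701)/(1871 + 1185))) = (2239 - 2095)/(-1707) + 70/(((-2018/3 - 701)/(1871 + 1185))) = 144*(-1/1707) + 70/((-4121/3/3056)) = -48/569 + 70/((-4121/3*1/3056)) = -48/569 + 70/(-4121/9168) = -48/569 + 70*(-9168/4121) = -48/569 - 641760/4121 = -365359248/2344849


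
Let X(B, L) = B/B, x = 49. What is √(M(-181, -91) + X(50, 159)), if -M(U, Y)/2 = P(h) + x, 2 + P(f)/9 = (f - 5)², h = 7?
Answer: I*√133 ≈ 11.533*I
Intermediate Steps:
P(f) = -18 + 9*(-5 + f)² (P(f) = -18 + 9*(f - 5)² = -18 + 9*(-5 + f)²)
X(B, L) = 1
M(U, Y) = -134 (M(U, Y) = -2*((-18 + 9*(-5 + 7)²) + 49) = -2*((-18 + 9*2²) + 49) = -2*((-18 + 9*4) + 49) = -2*((-18 + 36) + 49) = -2*(18 + 49) = -2*67 = -134)
√(M(-181, -91) + X(50, 159)) = √(-134 + 1) = √(-133) = I*√133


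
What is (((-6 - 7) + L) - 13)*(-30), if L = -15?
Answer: 1230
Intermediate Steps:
(((-6 - 7) + L) - 13)*(-30) = (((-6 - 7) - 15) - 13)*(-30) = ((-13 - 15) - 13)*(-30) = (-28 - 13)*(-30) = -41*(-30) = 1230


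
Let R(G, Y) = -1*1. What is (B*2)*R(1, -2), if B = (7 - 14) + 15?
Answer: -16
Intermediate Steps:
B = 8 (B = -7 + 15 = 8)
R(G, Y) = -1
(B*2)*R(1, -2) = (8*2)*(-1) = 16*(-1) = -16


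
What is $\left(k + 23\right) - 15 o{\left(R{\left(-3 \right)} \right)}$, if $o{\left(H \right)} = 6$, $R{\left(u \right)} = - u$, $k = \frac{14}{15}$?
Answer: $- \frac{991}{15} \approx -66.067$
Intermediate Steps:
$k = \frac{14}{15}$ ($k = 14 \cdot \frac{1}{15} = \frac{14}{15} \approx 0.93333$)
$\left(k + 23\right) - 15 o{\left(R{\left(-3 \right)} \right)} = \left(\frac{14}{15} + 23\right) - 90 = \frac{359}{15} - 90 = - \frac{991}{15}$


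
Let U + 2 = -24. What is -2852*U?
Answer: 74152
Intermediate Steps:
U = -26 (U = -2 - 24 = -26)
-2852*U = -2852*(-26) = 74152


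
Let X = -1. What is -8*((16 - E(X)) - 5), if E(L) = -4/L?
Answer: -56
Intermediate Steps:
-8*((16 - E(X)) - 5) = -8*((16 - (-4)/(-1)) - 5) = -8*((16 - (-4)*(-1)) - 5) = -8*((16 - 1*4) - 5) = -8*((16 - 4) - 5) = -8*(12 - 5) = -8*7 = -56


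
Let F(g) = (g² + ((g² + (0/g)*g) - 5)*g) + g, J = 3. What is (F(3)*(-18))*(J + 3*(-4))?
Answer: 3888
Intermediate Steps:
F(g) = g + g² + g*(-5 + g²) (F(g) = (g² + ((g² + 0*g) - 5)*g) + g = (g² + ((g² + 0) - 5)*g) + g = (g² + (g² - 5)*g) + g = (g² + (-5 + g²)*g) + g = (g² + g*(-5 + g²)) + g = g + g² + g*(-5 + g²))
(F(3)*(-18))*(J + 3*(-4)) = ((3*(-4 + 3 + 3²))*(-18))*(3 + 3*(-4)) = ((3*(-4 + 3 + 9))*(-18))*(3 - 12) = ((3*8)*(-18))*(-9) = (24*(-18))*(-9) = -432*(-9) = 3888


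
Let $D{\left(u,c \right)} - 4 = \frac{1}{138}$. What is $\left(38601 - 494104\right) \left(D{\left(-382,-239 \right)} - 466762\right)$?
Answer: $\frac{29340133904309}{138} \approx 2.1261 \cdot 10^{11}$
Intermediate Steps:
$D{\left(u,c \right)} = \frac{553}{138}$ ($D{\left(u,c \right)} = 4 + \frac{1}{138} = \frac{553}{138}$)
$\left(38601 - 494104\right) \left(D{\left(-382,-239 \right)} - 466762\right) = \left(38601 - 494104\right) \left(\frac{553}{138} - 466762\right) = \left(-455503\right) \left(- \frac{64412603}{138}\right) = \frac{29340133904309}{138}$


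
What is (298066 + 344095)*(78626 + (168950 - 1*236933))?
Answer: 6834519523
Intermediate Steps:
(298066 + 344095)*(78626 + (168950 - 1*236933)) = 642161*(78626 + (168950 - 236933)) = 642161*(78626 - 67983) = 642161*10643 = 6834519523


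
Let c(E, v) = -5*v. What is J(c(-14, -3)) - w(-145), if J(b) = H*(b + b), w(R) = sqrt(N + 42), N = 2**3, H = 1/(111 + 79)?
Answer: 3/19 - 5*sqrt(2) ≈ -6.9132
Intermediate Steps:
H = 1/190 ≈ 0.0052632
N = 8
w(R) = 5*sqrt(2) (w(R) = sqrt(8 + 42) = sqrt(50) = 5*sqrt(2))
J(b) = b/95 (J(b) = (b + b)/190 = (2*b)/190 = b/95)
J(c(-14, -3)) - w(-145) = (-5*(-3))/95 - 5*sqrt(2) = (1/95)*15 - 5*sqrt(2) = 3/19 - 5*sqrt(2)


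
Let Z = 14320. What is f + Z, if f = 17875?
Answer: 32195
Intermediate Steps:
f + Z = 17875 + 14320 = 32195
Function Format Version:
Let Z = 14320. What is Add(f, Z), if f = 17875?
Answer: 32195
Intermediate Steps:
Add(f, Z) = Add(17875, 14320) = 32195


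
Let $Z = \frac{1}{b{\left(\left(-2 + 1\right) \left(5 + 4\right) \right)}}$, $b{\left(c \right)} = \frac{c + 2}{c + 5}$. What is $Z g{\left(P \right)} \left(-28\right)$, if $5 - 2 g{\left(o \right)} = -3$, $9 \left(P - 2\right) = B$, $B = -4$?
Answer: $-64$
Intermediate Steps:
$b{\left(c \right)} = \frac{2 + c}{5 + c}$
$P = \frac{14}{9}$ ($P = 2 + \frac{1}{9} \left(-4\right) = 2 - \frac{4}{9} = \frac{14}{9} \approx 1.5556$)
$g{\left(o \right)} = 4$ ($g{\left(o \right)} = \frac{5}{2} - - \frac{3}{2} = \frac{5}{2} + \frac{3}{2} = 4$)
$Z = \frac{4}{7}$ ($Z = \frac{1}{\frac{1}{5 + \left(-2 + 1\right) \left(5 + 4\right)} \left(2 + \left(-2 + 1\right) \left(5 + 4\right)\right)} = \frac{1}{\frac{1}{5 - 9} \left(2 - 9\right)} = \frac{1}{\frac{1}{-4} \left(-7\right)} = \frac{1}{\left(- \frac{1}{4}\right) \left(-7\right)} = \frac{1}{\frac{7}{4}} = \frac{4}{7} \approx 0.57143$)
$Z g{\left(P \right)} \left(-28\right) = \frac{4}{7} \cdot 4 \left(-28\right) = \frac{16}{7} \left(-28\right) = -64$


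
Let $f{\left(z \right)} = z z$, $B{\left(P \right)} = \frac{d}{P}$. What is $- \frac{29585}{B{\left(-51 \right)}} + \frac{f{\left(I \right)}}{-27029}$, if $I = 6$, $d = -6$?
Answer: $- \frac{13594100477}{54058} \approx -2.5147 \cdot 10^{5}$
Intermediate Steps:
$B{\left(P \right)} = - \frac{6}{P}$
$f{\left(z \right)} = z^{2}$
$- \frac{29585}{B{\left(-51 \right)}} + \frac{f{\left(I \right)}}{-27029} = - \frac{29585}{\left(-6\right) \frac{1}{-51}} + \frac{6^{2}}{-27029} = - \frac{29585}{\left(-6\right) \left(- \frac{1}{51}\right)} + 36 \left(- \frac{1}{27029}\right) = - \frac{29585}{\frac{2}{17}} - \frac{36}{27029} = \left(-29585\right) \frac{17}{2} - \frac{36}{27029} = - \frac{502945}{2} - \frac{36}{27029} = - \frac{13594100477}{54058}$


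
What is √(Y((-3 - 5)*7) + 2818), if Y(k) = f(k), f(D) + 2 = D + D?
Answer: 52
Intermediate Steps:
f(D) = -2 + 2*D (f(D) = -2 + (D + D) = -2 + 2*D)
Y(k) = -2 + 2*k
√(Y((-3 - 5)*7) + 2818) = √((-2 + 2*((-3 - 5)*7)) + 2818) = √((-2 + 2*(-8*7)) + 2818) = √((-2 + 2*(-56)) + 2818) = √((-2 - 112) + 2818) = √(-114 + 2818) = √2704 = 52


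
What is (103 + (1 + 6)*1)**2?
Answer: 12100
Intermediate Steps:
(103 + (1 + 6)*1)**2 = (103 + 7*1)**2 = (103 + 7)**2 = 110**2 = 12100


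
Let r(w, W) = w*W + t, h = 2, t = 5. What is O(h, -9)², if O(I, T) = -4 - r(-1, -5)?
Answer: 196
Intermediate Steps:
r(w, W) = 5 + W*w (r(w, W) = w*W + 5 = W*w + 5 = 5 + W*w)
O(I, T) = -14 (O(I, T) = -4 - (5 - 5*(-1)) = -4 - (5 + 5) = -4 - 1*10 = -4 - 10 = -14)
O(h, -9)² = (-14)² = 196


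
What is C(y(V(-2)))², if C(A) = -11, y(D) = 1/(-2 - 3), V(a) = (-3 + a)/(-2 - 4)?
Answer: 121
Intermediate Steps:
V(a) = ½ - a/6 (V(a) = (-3 + a)/(-6) = (-3 + a)*(-⅙) = ½ - a/6)
y(D) = -⅕ (y(D) = 1/(-5) = -⅕)
C(y(V(-2)))² = (-11)² = 121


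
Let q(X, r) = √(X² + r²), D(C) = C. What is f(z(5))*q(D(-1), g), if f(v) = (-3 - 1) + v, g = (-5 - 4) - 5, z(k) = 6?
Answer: 2*√197 ≈ 28.071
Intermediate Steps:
g = -14 (g = -9 - 5 = -14)
f(v) = -4 + v
f(z(5))*q(D(-1), g) = (-4 + 6)*√((-1)² + (-14)²) = 2*√(1 + 196) = 2*√197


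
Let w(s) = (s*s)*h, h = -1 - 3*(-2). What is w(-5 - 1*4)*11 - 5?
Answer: 4450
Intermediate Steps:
h = 5 (h = -1 + 6 = 5)
w(s) = 5*s² (w(s) = (s*s)*5 = s²*5 = 5*s²)
w(-5 - 1*4)*11 - 5 = (5*(-5 - 1*4)²)*11 - 5 = (5*(-5 - 4)²)*11 - 5 = (5*(-9)²)*11 - 5 = (5*81)*11 - 5 = 405*11 - 5 = 4455 - 5 = 4450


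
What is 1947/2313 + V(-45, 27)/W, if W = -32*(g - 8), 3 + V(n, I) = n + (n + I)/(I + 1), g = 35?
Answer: 930595/1036224 ≈ 0.89806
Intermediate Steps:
V(n, I) = -3 + n + (I + n)/(1 + I) (V(n, I) = -3 + (n + (n + I)/(I + 1)) = -3 + (n + (I + n)/(1 + I)) = -3 + n + (I + n)/(1 + I))
W = -864 (W = -32*(35 - 8) = -32*27 = -864)
1947/2313 + V(-45, 27)/W = 1947/2313 + ((-3 - 2*27 + 2*(-45) + 27*(-45))/(1 + 27))/(-864) = 1947*(1/2313) + ((-3 - 54 - 90 - 1215)/28)*(-1/864) = 649/771 + ((1/28)*(-1362))*(-1/864) = 649/771 - 681/14*(-1/864) = 649/771 + 227/4032 = 930595/1036224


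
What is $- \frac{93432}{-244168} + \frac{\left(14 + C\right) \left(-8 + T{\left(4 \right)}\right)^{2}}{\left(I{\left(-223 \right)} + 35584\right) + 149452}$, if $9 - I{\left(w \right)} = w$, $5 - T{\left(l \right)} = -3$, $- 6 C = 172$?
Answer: $\frac{11679}{30521} \approx 0.38265$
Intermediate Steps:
$C = - \frac{86}{3}$ ($C = \left(- \frac{1}{6}\right) 172 = - \frac{86}{3} \approx -28.667$)
$T{\left(l \right)} = 8$ ($T{\left(l \right)} = 5 - -3 = 5 + 3 = 8$)
$I{\left(w \right)} = 9 - w$
$- \frac{93432}{-244168} + \frac{\left(14 + C\right) \left(-8 + T{\left(4 \right)}\right)^{2}}{\left(I{\left(-223 \right)} + 35584\right) + 149452} = - \frac{93432}{-244168} + \frac{\left(14 - \frac{86}{3}\right) \left(-8 + 8\right)^{2}}{\left(\left(9 - -223\right) + 35584\right) + 149452} = \left(-93432\right) \left(- \frac{1}{244168}\right) + \frac{\left(- \frac{44}{3}\right) 0^{2}}{\left(\left(9 + 223\right) + 35584\right) + 149452} = \frac{11679}{30521} + \frac{\left(- \frac{44}{3}\right) 0}{\left(232 + 35584\right) + 149452} = \frac{11679}{30521} + \frac{0}{35816 + 149452} = \frac{11679}{30521} + \frac{0}{185268} = \frac{11679}{30521} + 0 \cdot \frac{1}{185268} = \frac{11679}{30521} + 0 = \frac{11679}{30521}$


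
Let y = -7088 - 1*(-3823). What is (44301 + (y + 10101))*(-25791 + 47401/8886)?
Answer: -11717093680225/8886 ≈ -1.3186e+9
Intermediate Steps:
y = -3265 (y = -7088 + 3823 = -3265)
(44301 + (y + 10101))*(-25791 + 47401/8886) = (44301 + (-3265 + 10101))*(-25791 + 47401/8886) = (44301 + 6836)*(-25791 + 47401*(1/8886)) = 51137*(-25791 + 47401/8886) = 51137*(-229131425/8886) = -11717093680225/8886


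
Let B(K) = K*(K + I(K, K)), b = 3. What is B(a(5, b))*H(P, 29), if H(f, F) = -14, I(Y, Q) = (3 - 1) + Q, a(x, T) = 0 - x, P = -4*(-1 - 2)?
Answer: -560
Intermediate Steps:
P = 12 (P = -4*(-3) = 12)
a(x, T) = -x
I(Y, Q) = 2 + Q
B(K) = K*(2 + 2*K) (B(K) = K*(K + (2 + K)) = K*(2 + 2*K))
B(a(5, b))*H(P, 29) = (2*(-1*5)*(1 - 1*5))*(-14) = (2*(-5)*(1 - 5))*(-14) = (2*(-5)*(-4))*(-14) = 40*(-14) = -560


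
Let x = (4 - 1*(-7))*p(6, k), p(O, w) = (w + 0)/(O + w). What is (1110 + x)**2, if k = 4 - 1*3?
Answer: 60543961/49 ≈ 1.2356e+6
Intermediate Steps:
k = 1 (k = 4 - 3 = 1)
p(O, w) = w/(O + w)
x = 11/7 (x = (4 - 1*(-7))*(1/(6 + 1)) = (4 + 7)*(1/7) = 11*(1*(1/7)) = 11*(1/7) = 11/7 ≈ 1.5714)
(1110 + x)**2 = (1110 + 11/7)**2 = (7781/7)**2 = 60543961/49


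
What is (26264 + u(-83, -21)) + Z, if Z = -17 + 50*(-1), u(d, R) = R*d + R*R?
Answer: 28381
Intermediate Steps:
u(d, R) = R² + R*d (u(d, R) = R*d + R² = R² + R*d)
Z = -67 (Z = -17 - 50 = -67)
(26264 + u(-83, -21)) + Z = (26264 - 21*(-21 - 83)) - 67 = (26264 - 21*(-104)) - 67 = (26264 + 2184) - 67 = 28448 - 67 = 28381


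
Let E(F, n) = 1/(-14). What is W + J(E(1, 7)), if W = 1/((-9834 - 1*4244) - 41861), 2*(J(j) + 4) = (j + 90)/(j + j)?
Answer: -71322229/223756 ≈ -318.75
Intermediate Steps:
E(F, n) = -1/14
J(j) = -4 + (90 + j)/(4*j) (J(j) = -4 + ((j + 90)/(j + j))/2 = -4 + ((90 + j)/((2*j)))/2 = -4 + ((90 + j)*(1/(2*j)))/2 = -4 + ((90 + j)/(2*j))/2 = -4 + (90 + j)/(4*j))
W = -1/55939 (W = 1/((-9834 - 4244) - 41861) = 1/(-14078 - 41861) = 1/(-55939) = -1/55939 ≈ -1.7877e-5)
W + J(E(1, 7)) = -1/55939 + 15*(6 - 1*(-1/14))/(4*(-1/14)) = -1/55939 + (15/4)*(-14)*(6 + 1/14) = -1/55939 + (15/4)*(-14)*(85/14) = -1/55939 - 1275/4 = -71322229/223756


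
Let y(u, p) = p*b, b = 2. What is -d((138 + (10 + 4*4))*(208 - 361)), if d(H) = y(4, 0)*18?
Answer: 0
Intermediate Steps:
y(u, p) = 2*p (y(u, p) = p*2 = 2*p)
d(H) = 0 (d(H) = (2*0)*18 = 0*18 = 0)
-d((138 + (10 + 4*4))*(208 - 361)) = -1*0 = 0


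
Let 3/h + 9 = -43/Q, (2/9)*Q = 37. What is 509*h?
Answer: -508491/3083 ≈ -164.93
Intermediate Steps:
Q = 333/2 (Q = (9/2)*37 = 333/2 ≈ 166.50)
h = -999/3083 (h = 3/(-9 - 43/333/2) = 3/(-9 - 43*2/333) = 3/(-9 - 86/333) = 3/(-3083/333) = 3*(-333/3083) = -999/3083 ≈ -0.32404)
509*h = 509*(-999/3083) = -508491/3083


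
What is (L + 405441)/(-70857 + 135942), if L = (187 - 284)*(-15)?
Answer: 135632/21695 ≈ 6.2518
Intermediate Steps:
L = 1455 (L = -97*(-15) = 1455)
(L + 405441)/(-70857 + 135942) = (1455 + 405441)/(-70857 + 135942) = 406896/65085 = 406896*(1/65085) = 135632/21695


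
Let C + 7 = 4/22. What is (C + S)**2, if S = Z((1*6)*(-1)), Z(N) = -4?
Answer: 14161/121 ≈ 117.03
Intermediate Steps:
S = -4
C = -75/11 (C = -7 + 4/22 = -7 + 4*(1/22) = -7 + 2/11 = -75/11 ≈ -6.8182)
(C + S)**2 = (-75/11 - 4)**2 = (-119/11)**2 = 14161/121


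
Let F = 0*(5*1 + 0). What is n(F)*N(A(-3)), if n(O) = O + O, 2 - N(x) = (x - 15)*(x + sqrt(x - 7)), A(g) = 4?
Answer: 0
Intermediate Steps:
N(x) = 2 - (-15 + x)*(x + sqrt(-7 + x)) (N(x) = 2 - (x - 15)*(x + sqrt(x - 7)) = 2 - (-15 + x)*(x + sqrt(-7 + x)))
F = 0 (F = 0*(5 + 0) = 0*5 = 0)
n(O) = 2*O
n(F)*N(A(-3)) = (2*0)*(2 - 1*4**2 + 15*4 + 15*sqrt(-7 + 4) - 1*4*sqrt(-7 + 4)) = 0*(2 - 1*16 + 60 + 15*sqrt(-3) - 1*4*sqrt(-3)) = 0*(2 - 16 + 60 + 15*(I*sqrt(3)) - 1*4*I*sqrt(3)) = 0*(2 - 16 + 60 + 15*I*sqrt(3) - 4*I*sqrt(3)) = 0*(46 + 11*I*sqrt(3)) = 0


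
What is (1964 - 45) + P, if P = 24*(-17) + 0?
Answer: 1511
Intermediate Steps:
P = -408 (P = -408 + 0 = -408)
(1964 - 45) + P = (1964 - 45) - 408 = 1919 - 408 = 1511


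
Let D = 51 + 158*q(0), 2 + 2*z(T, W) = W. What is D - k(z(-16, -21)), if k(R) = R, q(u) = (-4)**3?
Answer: -20099/2 ≈ -10050.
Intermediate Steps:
z(T, W) = -1 + W/2
q(u) = -64
D = -10061 (D = 51 + 158*(-64) = 51 - 10112 = -10061)
D - k(z(-16, -21)) = -10061 - (-1 + (1/2)*(-21)) = -10061 - (-1 - 21/2) = -10061 - 1*(-23/2) = -10061 + 23/2 = -20099/2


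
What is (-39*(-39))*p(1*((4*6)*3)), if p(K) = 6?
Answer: 9126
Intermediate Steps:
(-39*(-39))*p(1*((4*6)*3)) = -39*(-39)*6 = 1521*6 = 9126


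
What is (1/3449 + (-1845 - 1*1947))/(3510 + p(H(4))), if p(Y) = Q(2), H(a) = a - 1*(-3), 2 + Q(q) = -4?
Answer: -179159/165552 ≈ -1.0822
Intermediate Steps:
Q(q) = -6 (Q(q) = -2 - 4 = -6)
H(a) = 3 + a (H(a) = a + 3 = 3 + a)
p(Y) = -6
(1/3449 + (-1845 - 1*1947))/(3510 + p(H(4))) = (1/3449 + (-1845 - 1*1947))/(3510 - 6) = (1/3449 + (-1845 - 1947))/3504 = (1/3449 - 3792)*(1/3504) = -13078607/3449*1/3504 = -179159/165552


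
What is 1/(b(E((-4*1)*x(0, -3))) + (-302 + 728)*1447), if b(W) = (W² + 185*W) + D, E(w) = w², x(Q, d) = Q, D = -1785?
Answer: 1/614637 ≈ 1.6270e-6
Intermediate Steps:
b(W) = -1785 + W² + 185*W (b(W) = (W² + 185*W) - 1785 = -1785 + W² + 185*W)
1/(b(E((-4*1)*x(0, -3))) + (-302 + 728)*1447) = 1/((-1785 + ((-4*1*0)²)² + 185*(-4*1*0)²) + (-302 + 728)*1447) = 1/((-1785 + ((-4*0)²)² + 185*(-4*0)²) + 426*1447) = 1/((-1785 + (0²)² + 185*0²) + 616422) = 1/((-1785 + 0² + 185*0) + 616422) = 1/((-1785 + 0 + 0) + 616422) = 1/(-1785 + 616422) = 1/614637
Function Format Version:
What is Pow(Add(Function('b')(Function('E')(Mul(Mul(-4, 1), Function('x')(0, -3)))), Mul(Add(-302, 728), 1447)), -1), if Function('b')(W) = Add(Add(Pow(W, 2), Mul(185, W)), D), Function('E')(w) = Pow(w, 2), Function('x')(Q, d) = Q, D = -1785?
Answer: Rational(1, 614637) ≈ 1.6270e-6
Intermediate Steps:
Function('b')(W) = Add(-1785, Pow(W, 2), Mul(185, W)) (Function('b')(W) = Add(Add(Pow(W, 2), Mul(185, W)), -1785) = Add(-1785, Pow(W, 2), Mul(185, W)))
Pow(Add(Function('b')(Function('E')(Mul(Mul(-4, 1), Function('x')(0, -3)))), Mul(Add(-302, 728), 1447)), -1) = Pow(Add(Add(-1785, Pow(Pow(Mul(Mul(-4, 1), 0), 2), 2), Mul(185, Pow(Mul(Mul(-4, 1), 0), 2))), Mul(Add(-302, 728), 1447)), -1) = Pow(Add(Add(-1785, Pow(Pow(Mul(-4, 0), 2), 2), Mul(185, Pow(Mul(-4, 0), 2))), Mul(426, 1447)), -1) = Pow(Add(Add(-1785, Pow(Pow(0, 2), 2), Mul(185, Pow(0, 2))), 616422), -1) = Pow(Add(Add(-1785, Pow(0, 2), Mul(185, 0)), 616422), -1) = Pow(Add(Add(-1785, 0, 0), 616422), -1) = Pow(Add(-1785, 616422), -1) = Pow(614637, -1) = Rational(1, 614637)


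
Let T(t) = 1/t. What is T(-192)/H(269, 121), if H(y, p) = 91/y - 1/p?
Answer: -32549/2062464 ≈ -0.015782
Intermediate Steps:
H(y, p) = -1/p + 91/y
T(-192)/H(269, 121) = 1/((-192)*(-1/121 + 91/269)) = -1/(192*(-1*1/121 + 91*(1/269))) = -1/(192*(-1/121 + 91/269)) = -1/(192*10742/32549) = -1/192*32549/10742 = -32549/2062464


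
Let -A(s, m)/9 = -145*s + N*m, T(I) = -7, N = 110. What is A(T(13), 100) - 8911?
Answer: -117046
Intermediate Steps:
A(s, m) = -990*m + 1305*s (A(s, m) = -9*(-145*s + 110*m) = -990*m + 1305*s)
A(T(13), 100) - 8911 = (-990*100 + 1305*(-7)) - 8911 = (-99000 - 9135) - 8911 = -108135 - 8911 = -117046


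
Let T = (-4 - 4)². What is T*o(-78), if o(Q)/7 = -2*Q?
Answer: 69888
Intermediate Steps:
T = 64 (T = (-8)² = 64)
o(Q) = -14*Q (o(Q) = 7*(-2*Q) = -14*Q)
T*o(-78) = 64*(-14*(-78)) = 64*1092 = 69888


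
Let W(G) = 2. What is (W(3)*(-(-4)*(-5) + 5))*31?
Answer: -930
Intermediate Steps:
(W(3)*(-(-4)*(-5) + 5))*31 = (2*(-(-4)*(-5) + 5))*31 = (2*(-4*5 + 5))*31 = (2*(-20 + 5))*31 = (2*(-15))*31 = -30*31 = -930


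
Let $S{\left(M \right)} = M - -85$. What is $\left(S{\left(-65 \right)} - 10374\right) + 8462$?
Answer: $-1892$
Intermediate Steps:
$S{\left(M \right)} = 85 + M$ ($S{\left(M \right)} = M + 85 = 85 + M$)
$\left(S{\left(-65 \right)} - 10374\right) + 8462 = \left(\left(85 - 65\right) - 10374\right) + 8462 = \left(20 - 10374\right) + 8462 = -10354 + 8462 = -1892$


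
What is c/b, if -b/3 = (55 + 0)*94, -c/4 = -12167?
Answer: -24334/7755 ≈ -3.1378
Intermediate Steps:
c = 48668 (c = -4*(-12167) = 48668)
b = -15510 (b = -3*(55 + 0)*94 = -165*94 = -3*5170 = -15510)
c/b = 48668/(-15510) = 48668*(-1/15510) = -24334/7755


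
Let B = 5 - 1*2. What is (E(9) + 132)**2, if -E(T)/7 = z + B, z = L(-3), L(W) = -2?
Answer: 15625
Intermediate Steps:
B = 3 (B = 5 - 2 = 3)
z = -2
E(T) = -7 (E(T) = -7*(-2 + 3) = -7*1 = -7)
(E(9) + 132)**2 = (-7 + 132)**2 = 125**2 = 15625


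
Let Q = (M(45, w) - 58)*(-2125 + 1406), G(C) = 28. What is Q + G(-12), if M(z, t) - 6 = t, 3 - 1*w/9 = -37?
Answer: -221424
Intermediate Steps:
w = 360 (w = 27 - 9*(-37) = 27 + 333 = 360)
M(z, t) = 6 + t
Q = -221452 (Q = ((6 + 360) - 58)*(-2125 + 1406) = (366 - 58)*(-719) = 308*(-719) = -221452)
Q + G(-12) = -221452 + 28 = -221424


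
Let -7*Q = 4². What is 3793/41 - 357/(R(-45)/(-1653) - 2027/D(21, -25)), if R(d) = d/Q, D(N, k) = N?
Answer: 70499230573/732761717 ≈ 96.210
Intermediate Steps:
Q = -16/7 (Q = -⅐*4² = -⅐*16 = -16/7 ≈ -2.2857)
R(d) = -7*d/16 (R(d) = d/(-16/7) = d*(-7/16) = -7*d/16)
3793/41 - 357/(R(-45)/(-1653) - 2027/D(21, -25)) = 3793/41 - 357/(-7/16*(-45)/(-1653) - 2027/21) = 3793*(1/41) - 357/((315/16)*(-1/1653) - 2027*1/21) = 3793/41 - 357/(-105/8816 - 2027/21) = 3793/41 - 357/(-17872237/185136) = 3793/41 - 357*(-185136/17872237) = 3793/41 + 66093552/17872237 = 70499230573/732761717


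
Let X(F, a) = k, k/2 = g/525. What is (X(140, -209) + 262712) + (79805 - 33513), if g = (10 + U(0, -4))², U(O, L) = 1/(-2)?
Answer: 324454561/1050 ≈ 3.0900e+5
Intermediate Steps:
U(O, L) = -½
g = 361/4 (g = (10 - ½)² = (19/2)² = 361/4 ≈ 90.250)
k = 361/1050 (k = 2*((361/4)/525) = 2*((361/4)*(1/525)) = 2*(361/2100) = 361/1050 ≈ 0.34381)
X(F, a) = 361/1050
(X(140, -209) + 262712) + (79805 - 33513) = (361/1050 + 262712) + (79805 - 33513) = 275847961/1050 + 46292 = 324454561/1050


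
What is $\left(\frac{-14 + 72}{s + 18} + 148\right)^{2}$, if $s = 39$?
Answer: $\frac{72148036}{3249} \approx 22206.0$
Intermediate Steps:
$\left(\frac{-14 + 72}{s + 18} + 148\right)^{2} = \left(\frac{-14 + 72}{39 + 18} + 148\right)^{2} = \left(\frac{58}{57} + 148\right)^{2} = \left(\frac{8494}{57}\right)^{2} = \frac{72148036}{3249}$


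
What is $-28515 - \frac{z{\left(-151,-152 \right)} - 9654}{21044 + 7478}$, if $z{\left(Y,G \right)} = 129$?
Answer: $- \frac{813295305}{28522} \approx -28515.0$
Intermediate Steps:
$-28515 - \frac{z{\left(-151,-152 \right)} - 9654}{21044 + 7478} = -28515 - \frac{129 - 9654}{21044 + 7478} = -28515 - - \frac{9525}{28522} = -28515 + \frac{9525}{28522} = - \frac{813295305}{28522}$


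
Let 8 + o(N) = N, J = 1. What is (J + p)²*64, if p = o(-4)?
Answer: 7744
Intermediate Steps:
o(N) = -8 + N
p = -12 (p = -8 - 4 = -12)
(J + p)²*64 = (1 - 12)²*64 = (-11)²*64 = 121*64 = 7744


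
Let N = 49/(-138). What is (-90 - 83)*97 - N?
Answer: -2315729/138 ≈ -16781.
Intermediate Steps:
N = -49/138 (N = -1/138*49 = -49/138 ≈ -0.35507)
(-90 - 83)*97 - N = (-90 - 83)*97 - 1*(-49/138) = -173*97 + 49/138 = -16781 + 49/138 = -2315729/138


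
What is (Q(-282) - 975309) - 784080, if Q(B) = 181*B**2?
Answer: 12634455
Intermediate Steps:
(Q(-282) - 975309) - 784080 = (181*(-282)**2 - 975309) - 784080 = (181*79524 - 975309) - 784080 = (14393844 - 975309) - 784080 = 13418535 - 784080 = 12634455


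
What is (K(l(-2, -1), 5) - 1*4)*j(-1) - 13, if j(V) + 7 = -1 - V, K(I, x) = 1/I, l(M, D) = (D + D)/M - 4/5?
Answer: -20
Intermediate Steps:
l(M, D) = -4/5 + 2*D/M (l(M, D) = (2*D)/M - 4*1/5 = 2*D/M - 4/5 = -4/5 + 2*D/M)
j(V) = -8 - V (j(V) = -7 + (-1 - V) = -8 - V)
(K(l(-2, -1), 5) - 1*4)*j(-1) - 13 = (1/(-4/5 + 2*(-1)/(-2)) - 1*4)*(-8 - 1*(-1)) - 13 = (1/(-4/5 + 2*(-1)*(-1/2)) - 4)*(-8 + 1) - 13 = (1/(-4/5 + 1) - 4)*(-7) - 13 = (1/(1/5) - 4)*(-7) - 13 = (5 - 4)*(-7) - 13 = 1*(-7) - 13 = -7 - 13 = -20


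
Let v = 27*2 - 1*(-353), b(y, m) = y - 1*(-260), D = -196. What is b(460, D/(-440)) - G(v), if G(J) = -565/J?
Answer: 293605/407 ≈ 721.39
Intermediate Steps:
b(y, m) = 260 + y (b(y, m) = y + 260 = 260 + y)
v = 407 (v = 54 + 353 = 407)
b(460, D/(-440)) - G(v) = (260 + 460) - (-565)/407 = 720 - (-565)/407 = 720 - 1*(-565/407) = 720 + 565/407 = 293605/407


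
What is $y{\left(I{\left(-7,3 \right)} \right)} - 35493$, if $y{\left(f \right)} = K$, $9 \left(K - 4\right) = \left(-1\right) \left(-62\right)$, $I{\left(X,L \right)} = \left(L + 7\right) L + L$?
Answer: $- \frac{319339}{9} \approx -35482.0$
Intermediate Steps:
$I{\left(X,L \right)} = L + L \left(7 + L\right)$ ($I{\left(X,L \right)} = \left(7 + L\right) L + L = L \left(7 + L\right) + L = L + L \left(7 + L\right)$)
$K = \frac{98}{9}$ ($K = 4 + \frac{\left(-1\right) \left(-62\right)}{9} = 4 + \frac{1}{9} \cdot 62 = 4 + \frac{62}{9} = \frac{98}{9} \approx 10.889$)
$y{\left(f \right)} = \frac{98}{9}$
$y{\left(I{\left(-7,3 \right)} \right)} - 35493 = \frac{98}{9} - 35493 = - \frac{319339}{9}$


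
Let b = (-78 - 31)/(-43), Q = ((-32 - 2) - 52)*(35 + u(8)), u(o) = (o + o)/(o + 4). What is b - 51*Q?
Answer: 6852503/43 ≈ 1.5936e+5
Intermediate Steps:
u(o) = 2*o/(4 + o) (u(o) = (2*o)/(4 + o) = 2*o/(4 + o))
Q = -9374/3 (Q = ((-32 - 2) - 52)*(35 + 2*8/(4 + 8)) = (-34 - 52)*(35 + 2*8/12) = -86*(35 + 2*8*(1/12)) = -86*(35 + 4/3) = -86*109/3 = -9374/3 ≈ -3124.7)
b = 109/43 (b = -109*(-1/43) = 109/43 ≈ 2.5349)
b - 51*Q = 109/43 - 51*(-9374/3) = 109/43 + 159358 = 6852503/43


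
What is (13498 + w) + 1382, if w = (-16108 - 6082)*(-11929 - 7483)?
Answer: 430767160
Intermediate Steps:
w = 430752280 (w = -22190*(-19412) = 430752280)
(13498 + w) + 1382 = (13498 + 430752280) + 1382 = 430765778 + 1382 = 430767160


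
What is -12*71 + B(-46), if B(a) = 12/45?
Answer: -12776/15 ≈ -851.73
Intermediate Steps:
B(a) = 4/15 (B(a) = 12*(1/45) = 4/15)
-12*71 + B(-46) = -12*71 + 4/15 = -852 + 4/15 = -12776/15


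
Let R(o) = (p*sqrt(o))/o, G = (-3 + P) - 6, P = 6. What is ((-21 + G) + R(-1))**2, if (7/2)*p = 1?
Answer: 28220/49 + 96*I/7 ≈ 575.92 + 13.714*I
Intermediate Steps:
G = -3 (G = (-3 + 6) - 6 = 3 - 6 = -3)
p = 2/7 (p = (2/7)*1 = 2/7 ≈ 0.28571)
R(o) = 2/(7*sqrt(o)) (R(o) = (2*sqrt(o)/7)/o = 2/(7*sqrt(o)))
((-21 + G) + R(-1))**2 = ((-21 - 3) + 2/(7*sqrt(-1)))**2 = (-24 + 2*(-I)/7)**2 = (-24 - 2*I/7)**2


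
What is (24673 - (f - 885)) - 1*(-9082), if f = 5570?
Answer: 29070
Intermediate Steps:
(24673 - (f - 885)) - 1*(-9082) = (24673 - (5570 - 885)) - 1*(-9082) = (24673 - 1*4685) + 9082 = (24673 - 4685) + 9082 = 19988 + 9082 = 29070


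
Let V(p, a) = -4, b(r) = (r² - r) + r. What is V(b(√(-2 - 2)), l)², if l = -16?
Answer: 16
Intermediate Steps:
b(r) = r²
V(b(√(-2 - 2)), l)² = (-4)² = 16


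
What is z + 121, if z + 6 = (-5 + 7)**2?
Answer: 119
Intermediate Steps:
z = -2 (z = -6 + (-5 + 7)**2 = -6 + 2**2 = -6 + 4 = -2)
z + 121 = -2 + 121 = 119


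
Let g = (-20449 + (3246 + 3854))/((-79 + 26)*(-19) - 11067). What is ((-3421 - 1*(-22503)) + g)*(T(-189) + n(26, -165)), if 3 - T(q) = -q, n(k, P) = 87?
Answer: -19005848631/10060 ≈ -1.8893e+6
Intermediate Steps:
T(q) = 3 + q (T(q) = 3 - (-1)*q = 3 + q)
g = 13349/10060 (g = (-20449 + 7100)/(-53*(-19) - 11067) = -13349/(1007 - 11067) = -13349/(-10060) = -13349*(-1/10060) = 13349/10060 ≈ 1.3269)
((-3421 - 1*(-22503)) + g)*(T(-189) + n(26, -165)) = ((-3421 - 1*(-22503)) + 13349/10060)*((3 - 189) + 87) = ((-3421 + 22503) + 13349/10060)*(-186 + 87) = (19082 + 13349/10060)*(-99) = (191978269/10060)*(-99) = -19005848631/10060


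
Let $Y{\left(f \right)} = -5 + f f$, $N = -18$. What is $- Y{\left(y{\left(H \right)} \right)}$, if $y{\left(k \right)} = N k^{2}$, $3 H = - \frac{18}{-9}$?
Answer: $-59$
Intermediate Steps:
$H = \frac{2}{3}$ ($H = \frac{\left(-18\right) \frac{1}{-9}}{3} = \frac{\left(-18\right) \left(- \frac{1}{9}\right)}{3} = \frac{1}{3} \cdot 2 = \frac{2}{3} \approx 0.66667$)
$y{\left(k \right)} = - 18 k^{2}$
$Y{\left(f \right)} = -5 + f^{2}$
$- Y{\left(y{\left(H \right)} \right)} = - (-5 + \left(- 18 \left(\frac{2}{3}\right)^{2}\right)^{2}) = - (-5 + \left(\left(-18\right) \frac{4}{9}\right)^{2}) = - (-5 + \left(-8\right)^{2}) = - (-5 + 64) = \left(-1\right) 59 = -59$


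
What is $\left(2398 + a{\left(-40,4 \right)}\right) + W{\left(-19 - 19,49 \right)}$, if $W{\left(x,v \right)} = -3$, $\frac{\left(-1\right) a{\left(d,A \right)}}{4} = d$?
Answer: $2555$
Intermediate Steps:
$a{\left(d,A \right)} = - 4 d$
$\left(2398 + a{\left(-40,4 \right)}\right) + W{\left(-19 - 19,49 \right)} = \left(2398 - -160\right) - 3 = \left(2398 + 160\right) - 3 = 2558 - 3 = 2555$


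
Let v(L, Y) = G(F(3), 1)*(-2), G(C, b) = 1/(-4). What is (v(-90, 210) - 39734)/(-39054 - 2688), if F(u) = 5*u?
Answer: 26489/27828 ≈ 0.95188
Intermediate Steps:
G(C, b) = -¼
v(L, Y) = ½ (v(L, Y) = -¼*(-2) = ½)
(v(-90, 210) - 39734)/(-39054 - 2688) = (½ - 39734)/(-39054 - 2688) = -79467/2/(-41742) = -79467/2*(-1/41742) = 26489/27828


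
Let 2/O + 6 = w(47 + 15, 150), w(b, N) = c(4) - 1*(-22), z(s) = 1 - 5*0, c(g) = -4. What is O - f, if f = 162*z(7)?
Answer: -971/6 ≈ -161.83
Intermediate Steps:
z(s) = 1 (z(s) = 1 + 0 = 1)
w(b, N) = 18 (w(b, N) = -4 - 1*(-22) = -4 + 22 = 18)
O = ⅙ (O = 2/(-6 + 18) = 2/12 = 2*(1/12) = ⅙ ≈ 0.16667)
f = 162 (f = 162*1 = 162)
O - f = ⅙ - 1*162 = ⅙ - 162 = -971/6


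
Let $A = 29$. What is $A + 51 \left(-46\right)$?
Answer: $-2317$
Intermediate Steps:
$A + 51 \left(-46\right) = 29 + 51 \left(-46\right) = 29 - 2346 = -2317$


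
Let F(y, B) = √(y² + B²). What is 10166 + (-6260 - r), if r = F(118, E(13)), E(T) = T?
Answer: 3906 - √14093 ≈ 3787.3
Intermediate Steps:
F(y, B) = √(B² + y²)
r = √14093 (r = √(13² + 118²) = √(169 + 13924) = √14093 ≈ 118.71)
10166 + (-6260 - r) = 10166 + (-6260 - √14093) = 3906 - √14093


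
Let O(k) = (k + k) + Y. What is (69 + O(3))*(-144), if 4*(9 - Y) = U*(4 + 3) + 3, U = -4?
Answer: -12996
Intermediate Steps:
Y = 61/4 (Y = 9 - (-4*(4 + 3) + 3)/4 = 9 - (-4*7 + 3)/4 = 9 - (-28 + 3)/4 = 9 - ¼*(-25) = 9 + 25/4 = 61/4 ≈ 15.250)
O(k) = 61/4 + 2*k (O(k) = (k + k) + 61/4 = 2*k + 61/4 = 61/4 + 2*k)
(69 + O(3))*(-144) = (69 + (61/4 + 2*3))*(-144) = (69 + (61/4 + 6))*(-144) = (69 + 85/4)*(-144) = (361/4)*(-144) = -12996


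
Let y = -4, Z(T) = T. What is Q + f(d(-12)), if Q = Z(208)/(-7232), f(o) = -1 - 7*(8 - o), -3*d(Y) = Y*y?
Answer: -76401/452 ≈ -169.03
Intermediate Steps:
d(Y) = 4*Y/3 (d(Y) = -Y*(-4)/3 = -(-4)*Y/3 = 4*Y/3)
f(o) = -57 + 7*o (f(o) = -1 + (-56 + 7*o) = -57 + 7*o)
Q = -13/452 (Q = 208/(-7232) = 208*(-1/7232) = -13/452 ≈ -0.028761)
Q + f(d(-12)) = -13/452 + (-57 + 7*((4/3)*(-12))) = -13/452 + (-57 + 7*(-16)) = -13/452 + (-57 - 112) = -13/452 - 169 = -76401/452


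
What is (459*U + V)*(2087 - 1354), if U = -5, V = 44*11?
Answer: -1327463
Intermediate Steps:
V = 484
(459*U + V)*(2087 - 1354) = (459*(-5) + 484)*(2087 - 1354) = (-2295 + 484)*733 = -1811*733 = -1327463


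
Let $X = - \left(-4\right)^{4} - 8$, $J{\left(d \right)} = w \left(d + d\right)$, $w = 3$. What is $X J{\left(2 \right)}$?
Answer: $-3168$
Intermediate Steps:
$J{\left(d \right)} = 6 d$ ($J{\left(d \right)} = 3 \left(d + d\right) = 3 \cdot 2 d = 6 d$)
$X = -264$ ($X = \left(-1\right) 256 - 8 = -256 - 8 = -264$)
$X J{\left(2 \right)} = - 264 \cdot 6 \cdot 2 = \left(-264\right) 12 = -3168$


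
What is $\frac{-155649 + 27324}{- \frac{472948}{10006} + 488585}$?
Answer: $- \frac{642009975}{2444154281} \approx -0.26267$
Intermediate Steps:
$\frac{-155649 + 27324}{- \frac{472948}{10006} + 488585} = - \frac{128325}{\left(-472948\right) \frac{1}{10006} + 488585} = - \frac{128325}{- \frac{236474}{5003} + 488585} = - \frac{128325}{\frac{2444154281}{5003}} = \left(-128325\right) \frac{5003}{2444154281} = - \frac{642009975}{2444154281}$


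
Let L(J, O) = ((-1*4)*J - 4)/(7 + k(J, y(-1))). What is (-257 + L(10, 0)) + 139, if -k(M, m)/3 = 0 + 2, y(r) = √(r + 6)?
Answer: -162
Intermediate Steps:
y(r) = √(6 + r)
k(M, m) = -6 (k(M, m) = -3*(0 + 2) = -3*2 = -6)
L(J, O) = -4 - 4*J (L(J, O) = ((-1*4)*J - 4)/(7 - 6) = (-4*J - 4)/1 = (-4 - 4*J)*1 = -4 - 4*J)
(-257 + L(10, 0)) + 139 = (-257 + (-4 - 4*10)) + 139 = (-257 + (-4 - 40)) + 139 = (-257 - 44) + 139 = -301 + 139 = -162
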